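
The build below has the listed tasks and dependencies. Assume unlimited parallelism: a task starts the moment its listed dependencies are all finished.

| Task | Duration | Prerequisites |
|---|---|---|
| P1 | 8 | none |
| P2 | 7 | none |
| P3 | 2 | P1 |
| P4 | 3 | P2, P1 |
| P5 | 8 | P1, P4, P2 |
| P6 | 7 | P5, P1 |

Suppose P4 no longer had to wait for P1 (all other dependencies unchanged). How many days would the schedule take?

25

With the dependency in place, P1→P4→P5→P6 = 8+3+8+7 = 26 sets the finish at 26 days.
Without P1→P4, P4's earliest start moves from 8 to 7.
New critical path: P2→P4→P5→P6 = 7+3+8+7 = 25 ⇒ 25 days.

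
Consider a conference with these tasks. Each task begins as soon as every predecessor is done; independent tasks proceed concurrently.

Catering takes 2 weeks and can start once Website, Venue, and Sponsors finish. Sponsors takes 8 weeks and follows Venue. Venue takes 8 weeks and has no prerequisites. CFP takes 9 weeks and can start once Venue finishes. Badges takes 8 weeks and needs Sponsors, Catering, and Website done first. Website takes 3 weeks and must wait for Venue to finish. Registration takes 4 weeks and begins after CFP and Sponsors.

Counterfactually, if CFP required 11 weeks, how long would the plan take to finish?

Critical path before the change: Venue→Sponsors→Catering→Badges = 8+8+2+8 = 26 giving 26 weeks.
CFP has 5 weeks of float (longest path through it is 21).
That remains the longest chain; total 26 weeks.

26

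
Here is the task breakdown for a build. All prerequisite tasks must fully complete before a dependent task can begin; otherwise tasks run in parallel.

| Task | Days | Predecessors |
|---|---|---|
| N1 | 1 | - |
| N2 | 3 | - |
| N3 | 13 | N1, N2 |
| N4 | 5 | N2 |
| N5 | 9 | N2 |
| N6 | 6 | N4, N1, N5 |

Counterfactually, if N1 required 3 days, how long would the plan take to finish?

As given, the longest chain is N2→N5→N6 = 3+9+6 = 18, so the finish is 18 days.
N1 has 4 days of float (longest path through it is 14).
No other chain overtakes it, so the finish is 18 days.

18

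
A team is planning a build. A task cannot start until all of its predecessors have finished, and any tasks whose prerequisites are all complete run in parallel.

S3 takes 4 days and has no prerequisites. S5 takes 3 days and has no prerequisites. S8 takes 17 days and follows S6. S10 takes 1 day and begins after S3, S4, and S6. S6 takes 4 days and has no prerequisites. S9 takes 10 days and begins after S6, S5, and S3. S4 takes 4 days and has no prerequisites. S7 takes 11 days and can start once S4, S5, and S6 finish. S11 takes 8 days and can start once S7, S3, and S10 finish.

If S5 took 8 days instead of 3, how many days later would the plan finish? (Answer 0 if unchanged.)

Actual critical path: S4→S7→S11 = 4+11+8 = 23 ⇒ 23 days.
S5 is off the critical path — its longest chain is 22 days, giving 1 of slack.
Now S5→S7→S11 = 8+11+8 = 27 is longest, so the finish becomes 27 days.
Change in finish: 27 − 23 = +4 days.

4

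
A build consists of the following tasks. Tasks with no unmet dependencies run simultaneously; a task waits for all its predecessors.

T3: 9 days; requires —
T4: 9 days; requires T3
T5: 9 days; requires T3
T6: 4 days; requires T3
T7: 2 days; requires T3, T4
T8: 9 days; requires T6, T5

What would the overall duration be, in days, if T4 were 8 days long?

27

Baseline: T3→T5→T8 = 9+9+9 = 27 → 27 days.
The longest path through T4 is only 20 days, so T4 has float 7.
The critical path is still T3→T5→T8; finish is now 27 days.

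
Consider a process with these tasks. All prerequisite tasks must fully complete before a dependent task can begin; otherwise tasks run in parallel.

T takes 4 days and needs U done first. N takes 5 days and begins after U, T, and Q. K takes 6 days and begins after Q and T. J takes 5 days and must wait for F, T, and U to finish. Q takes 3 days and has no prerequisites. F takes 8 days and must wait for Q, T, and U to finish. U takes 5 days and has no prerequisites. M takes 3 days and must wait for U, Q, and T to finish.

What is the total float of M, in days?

10

Critical path: U→T→F→J = 5+4+8+5 = 22, so the finish is 22 days.
The longest chain containing M totals 12 days.
Float = 22 − 12 = 10.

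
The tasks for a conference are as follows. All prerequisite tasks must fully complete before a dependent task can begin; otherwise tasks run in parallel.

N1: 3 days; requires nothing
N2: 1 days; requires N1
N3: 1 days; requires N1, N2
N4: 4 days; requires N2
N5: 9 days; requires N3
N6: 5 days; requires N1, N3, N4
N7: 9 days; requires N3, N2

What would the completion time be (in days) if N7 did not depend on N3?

14

Original critical path: N1→N2→N3→N5 = 3+1+1+9 = 14 ⇒ 14 days.
Without N3→N7, N7's earliest start moves from 5 to 4.
After: N1→N2→N3→N5 = 3+1+1+9 = 14 → 14 days.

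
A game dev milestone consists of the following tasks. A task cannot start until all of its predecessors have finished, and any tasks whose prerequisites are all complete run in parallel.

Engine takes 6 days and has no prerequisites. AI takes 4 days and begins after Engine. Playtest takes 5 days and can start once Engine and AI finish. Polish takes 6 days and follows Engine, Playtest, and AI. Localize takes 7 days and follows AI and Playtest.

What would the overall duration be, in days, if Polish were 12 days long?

Baseline: Engine→AI→Playtest→Localize = 6+4+5+7 = 22 → 22 days.
Polish is off the critical path — its longest chain is 21 days, giving 1 of slack.
New critical path: Engine→AI→Playtest→Polish = 6+4+5+12 = 27 ⇒ 27 days.

27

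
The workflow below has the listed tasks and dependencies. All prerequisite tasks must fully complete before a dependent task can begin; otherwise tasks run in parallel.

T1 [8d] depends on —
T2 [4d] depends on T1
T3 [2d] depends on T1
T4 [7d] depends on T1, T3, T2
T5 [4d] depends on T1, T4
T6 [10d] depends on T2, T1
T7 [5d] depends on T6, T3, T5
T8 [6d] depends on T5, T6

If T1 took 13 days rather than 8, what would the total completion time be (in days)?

As given, the longest chain is T1→T2→T4→T5→T8 = 8+4+7+4+6 = 29, so the finish is 29 days.
T1 lies on that path, so at 13 days the path becomes 34 days.
No other chain overtakes it, so the finish is 34 days.

34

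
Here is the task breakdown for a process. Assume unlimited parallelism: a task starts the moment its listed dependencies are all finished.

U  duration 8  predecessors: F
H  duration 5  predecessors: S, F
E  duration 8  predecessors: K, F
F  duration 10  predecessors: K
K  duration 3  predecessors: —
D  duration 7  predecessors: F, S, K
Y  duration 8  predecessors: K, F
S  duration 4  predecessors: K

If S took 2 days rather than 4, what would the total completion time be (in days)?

21

As given, the longest chain is K→F→U = 3+10+8 = 21, so the finish is 21 days.
The longest path through S is only 14 days, so S has float 7.
The critical path is still K→F→U; finish is now 21 days.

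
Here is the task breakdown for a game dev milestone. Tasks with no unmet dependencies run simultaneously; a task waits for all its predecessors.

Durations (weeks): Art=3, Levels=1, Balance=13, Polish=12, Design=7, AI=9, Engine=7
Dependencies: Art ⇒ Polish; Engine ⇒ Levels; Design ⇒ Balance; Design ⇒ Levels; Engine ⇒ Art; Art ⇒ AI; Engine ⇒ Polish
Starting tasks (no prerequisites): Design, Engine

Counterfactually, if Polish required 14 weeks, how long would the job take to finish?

24

The binding path is Engine→Art→Polish = 7+3+12 = 22; finish at 22 weeks.
Polish is on the critical path; changing it to 14 makes that path 24 weeks.
No other chain overtakes it, so the finish is 24 weeks.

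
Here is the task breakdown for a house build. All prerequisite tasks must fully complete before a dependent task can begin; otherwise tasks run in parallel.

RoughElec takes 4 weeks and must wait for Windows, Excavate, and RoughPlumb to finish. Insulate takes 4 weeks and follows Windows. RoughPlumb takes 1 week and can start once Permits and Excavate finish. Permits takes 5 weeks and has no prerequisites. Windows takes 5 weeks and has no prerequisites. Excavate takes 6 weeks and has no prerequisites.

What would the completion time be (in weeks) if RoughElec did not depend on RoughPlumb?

With the dependency in place, Excavate→RoughPlumb→RoughElec = 6+1+4 = 11 sets the finish at 11 weeks.
Without RoughPlumb→RoughElec, RoughElec's earliest start moves from 7 to 6.
The longest chain is now Excavate→RoughElec = 6+4 = 10, so the job takes 10 weeks.

10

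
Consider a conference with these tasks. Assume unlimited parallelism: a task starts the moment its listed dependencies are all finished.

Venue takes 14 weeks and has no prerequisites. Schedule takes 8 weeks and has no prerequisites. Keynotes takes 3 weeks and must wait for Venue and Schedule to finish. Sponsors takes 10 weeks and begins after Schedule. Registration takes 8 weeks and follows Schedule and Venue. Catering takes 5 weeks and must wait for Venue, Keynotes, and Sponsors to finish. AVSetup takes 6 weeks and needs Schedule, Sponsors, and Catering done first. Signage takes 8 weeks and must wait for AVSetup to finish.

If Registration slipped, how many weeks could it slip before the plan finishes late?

15

Schedule→Sponsors→Catering→AVSetup→Signage = 8+10+5+6+8 = 37 sets the makespan at 37 weeks.
Longest path through Registration: 22 weeks (earliest finish 22, latest finish 37).
Slack of Registration = 29 − 14 = 15 weeks.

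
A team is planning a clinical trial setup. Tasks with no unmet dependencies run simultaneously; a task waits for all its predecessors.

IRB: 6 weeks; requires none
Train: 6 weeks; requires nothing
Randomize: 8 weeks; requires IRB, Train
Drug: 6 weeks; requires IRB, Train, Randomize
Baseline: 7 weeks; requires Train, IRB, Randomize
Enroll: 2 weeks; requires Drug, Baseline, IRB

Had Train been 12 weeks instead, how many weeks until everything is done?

29

As given, the longest chain is Train→Randomize→Baseline→Enroll = 6+8+7+2 = 23, so the finish is 23 weeks.
Since Train is critical, the +6 change carries straight to that chain (now 29 weeks).
No other chain overtakes it, so the finish is 29 weeks.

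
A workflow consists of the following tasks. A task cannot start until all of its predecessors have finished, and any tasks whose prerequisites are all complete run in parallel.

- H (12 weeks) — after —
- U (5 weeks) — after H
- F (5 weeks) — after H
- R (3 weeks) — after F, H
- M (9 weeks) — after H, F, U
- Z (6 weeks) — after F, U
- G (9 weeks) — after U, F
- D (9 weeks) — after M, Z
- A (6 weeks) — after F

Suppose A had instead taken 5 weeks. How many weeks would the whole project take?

35

Actual critical path: H→U→M→D = 12+5+9+9 = 35 ⇒ 35 weeks.
The longest path through A is only 23 weeks, so A has float 12.
The critical path is still H→U→M→D; finish is now 35 weeks.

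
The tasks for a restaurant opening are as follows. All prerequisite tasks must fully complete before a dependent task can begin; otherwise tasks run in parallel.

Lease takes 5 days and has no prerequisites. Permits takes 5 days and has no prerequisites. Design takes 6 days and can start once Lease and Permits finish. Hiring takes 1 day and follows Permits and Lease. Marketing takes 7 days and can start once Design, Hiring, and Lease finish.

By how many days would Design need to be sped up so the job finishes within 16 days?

Current finish: 18 days; target: 16.
Design is on every critical path, so each day cut from Design cuts the finish by one (this holds down to a finish of 13).
Need 18 − 16 = 2 days off Design → Design becomes 4 days, finish becomes 16.

2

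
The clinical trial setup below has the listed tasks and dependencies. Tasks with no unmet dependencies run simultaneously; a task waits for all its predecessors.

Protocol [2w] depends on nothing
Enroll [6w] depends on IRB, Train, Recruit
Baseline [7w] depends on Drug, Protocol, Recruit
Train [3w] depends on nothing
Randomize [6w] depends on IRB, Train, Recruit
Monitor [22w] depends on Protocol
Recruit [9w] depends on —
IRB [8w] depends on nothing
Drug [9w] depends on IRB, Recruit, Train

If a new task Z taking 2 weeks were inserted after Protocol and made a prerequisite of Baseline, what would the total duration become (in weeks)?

Originally the clinical trial setup takes 25 weeks.
With Z inserted, Baseline now waits for max(Drug, Protocol, Recruit, Z).
New critical path: Recruit→Drug→Baseline = 9+9+7 = 25 ⇒ 25 weeks.

25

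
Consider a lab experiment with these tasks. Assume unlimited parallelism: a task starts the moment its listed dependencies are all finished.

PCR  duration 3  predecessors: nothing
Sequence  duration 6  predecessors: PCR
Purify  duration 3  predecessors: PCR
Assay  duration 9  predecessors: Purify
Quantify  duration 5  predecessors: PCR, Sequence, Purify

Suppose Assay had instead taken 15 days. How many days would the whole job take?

The binding path is PCR→Purify→Assay = 3+3+9 = 15; finish at 15 days.
Since Assay is critical, the +6 change carries straight to that chain (now 21 days).
No other chain overtakes it, so the finish is 21 days.

21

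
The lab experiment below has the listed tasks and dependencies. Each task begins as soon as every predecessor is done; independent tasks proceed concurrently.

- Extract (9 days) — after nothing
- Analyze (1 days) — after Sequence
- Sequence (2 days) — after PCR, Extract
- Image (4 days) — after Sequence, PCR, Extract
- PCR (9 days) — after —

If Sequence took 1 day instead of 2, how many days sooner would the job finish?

The binding path is Extract→Sequence→Image = 9+2+4 = 15; finish at 15 days.
Sequence is on the critical path; changing it to 1 makes that path 14 days.
No other chain overtakes it, so the finish is 14 days.
Change in finish: 14 − 15 = -1 days.

1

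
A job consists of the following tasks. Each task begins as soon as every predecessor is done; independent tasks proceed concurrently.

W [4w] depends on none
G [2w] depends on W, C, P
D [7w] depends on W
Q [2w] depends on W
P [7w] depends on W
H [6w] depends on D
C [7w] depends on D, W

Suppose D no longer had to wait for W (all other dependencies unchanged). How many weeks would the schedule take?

16

Before: longest chain W→D→C→G = 4+7+7+2 = 20, finish 20.
Without W→D, D's earliest start moves from 4 to 0.
New critical path: D→C→G = 7+7+2 = 16 ⇒ 16 weeks.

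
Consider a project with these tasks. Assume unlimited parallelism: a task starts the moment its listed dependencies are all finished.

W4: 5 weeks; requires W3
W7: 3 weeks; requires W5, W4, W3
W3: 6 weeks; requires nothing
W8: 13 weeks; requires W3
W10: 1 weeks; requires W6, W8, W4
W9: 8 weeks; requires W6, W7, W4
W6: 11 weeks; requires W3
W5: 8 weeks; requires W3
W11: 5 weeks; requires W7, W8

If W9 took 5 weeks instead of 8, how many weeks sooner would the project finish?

Actual critical path: W3→W5→W7→W9 = 6+8+3+8 = 25 ⇒ 25 weeks.
W9 is on the critical path; changing it to 5 makes that path 22 weeks.
New critical path: W3→W8→W11 = 6+13+5 = 24 ⇒ 24 weeks.
Change in finish: 24 − 25 = -1 weeks.

1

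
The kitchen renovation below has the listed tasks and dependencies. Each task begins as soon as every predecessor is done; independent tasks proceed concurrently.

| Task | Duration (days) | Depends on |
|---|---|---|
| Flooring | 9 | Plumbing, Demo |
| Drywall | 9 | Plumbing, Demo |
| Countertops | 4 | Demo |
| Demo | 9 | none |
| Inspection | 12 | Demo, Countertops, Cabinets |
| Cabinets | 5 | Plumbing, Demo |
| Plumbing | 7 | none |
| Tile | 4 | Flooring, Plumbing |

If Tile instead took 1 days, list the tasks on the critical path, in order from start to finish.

Critical path before the change: Demo→Cabinets→Inspection = 9+5+12 = 26 giving 26 days.
Tile has 4 days of float (longest path through it is 22).
No other chain overtakes it, so the finish is 26 days.

Demo, Cabinets, Inspection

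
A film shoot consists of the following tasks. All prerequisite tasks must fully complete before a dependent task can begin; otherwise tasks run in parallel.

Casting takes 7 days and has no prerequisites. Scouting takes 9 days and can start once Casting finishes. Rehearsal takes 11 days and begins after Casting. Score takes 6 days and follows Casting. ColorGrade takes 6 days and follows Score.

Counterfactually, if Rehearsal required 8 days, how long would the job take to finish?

The binding path is Casting→Score→ColorGrade = 7+6+6 = 19; finish at 19 days.
Rehearsal has 1 day of float (longest path through it is 18).
The critical path is still Casting→Score→ColorGrade; finish is now 19 days.

19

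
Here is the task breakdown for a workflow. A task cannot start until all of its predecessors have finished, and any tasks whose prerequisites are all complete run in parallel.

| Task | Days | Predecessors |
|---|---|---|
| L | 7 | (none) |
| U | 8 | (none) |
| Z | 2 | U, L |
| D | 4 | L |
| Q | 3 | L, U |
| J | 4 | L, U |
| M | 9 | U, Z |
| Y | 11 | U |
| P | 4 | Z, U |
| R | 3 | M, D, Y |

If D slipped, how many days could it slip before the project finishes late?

8

The longest chain is U→Z→M→R = 8+2+9+3 = 22; overall finish 22 days.
D finishes as early as 11 and must finish by 19.
So D can slip 19 − 11 = 8 days.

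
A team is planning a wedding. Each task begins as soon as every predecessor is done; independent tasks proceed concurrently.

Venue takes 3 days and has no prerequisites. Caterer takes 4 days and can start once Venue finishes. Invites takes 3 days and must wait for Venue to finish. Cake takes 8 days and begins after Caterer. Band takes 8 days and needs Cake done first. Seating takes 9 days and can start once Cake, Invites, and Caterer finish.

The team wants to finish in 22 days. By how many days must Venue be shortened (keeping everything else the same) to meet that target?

Current finish: 24 days; target: 22.
Venue is on every critical path, so each day cut from Venue cuts the finish by one (this holds down to a finish of 22).
Need 24 − 22 = 2 days off Venue → Venue becomes 1 day, finish becomes 22.

2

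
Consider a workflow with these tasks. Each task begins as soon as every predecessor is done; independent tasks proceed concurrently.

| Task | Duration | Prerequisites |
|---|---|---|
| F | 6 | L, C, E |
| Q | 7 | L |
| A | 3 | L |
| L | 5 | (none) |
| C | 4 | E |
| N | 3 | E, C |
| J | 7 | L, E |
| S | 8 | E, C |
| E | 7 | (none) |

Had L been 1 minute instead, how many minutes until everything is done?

Critical path before the change: E→C→S = 7+4+8 = 19 giving 19 minutes.
L has 7 minutes of float (longest path through it is 12).
The critical path is still E→C→S; finish is now 19 minutes.

19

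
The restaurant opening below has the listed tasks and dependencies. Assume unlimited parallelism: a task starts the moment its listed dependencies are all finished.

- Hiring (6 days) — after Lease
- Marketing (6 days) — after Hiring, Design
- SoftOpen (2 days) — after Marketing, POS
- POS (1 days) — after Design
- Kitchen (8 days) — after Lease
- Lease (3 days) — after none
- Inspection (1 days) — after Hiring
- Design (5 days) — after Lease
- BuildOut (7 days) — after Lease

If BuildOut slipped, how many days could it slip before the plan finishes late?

7

Critical path: Lease→Hiring→Marketing→SoftOpen = 3+6+6+2 = 17, so the finish is 17 days.
The longest chain containing BuildOut totals 10 days.
Float = 17 − 10 = 7.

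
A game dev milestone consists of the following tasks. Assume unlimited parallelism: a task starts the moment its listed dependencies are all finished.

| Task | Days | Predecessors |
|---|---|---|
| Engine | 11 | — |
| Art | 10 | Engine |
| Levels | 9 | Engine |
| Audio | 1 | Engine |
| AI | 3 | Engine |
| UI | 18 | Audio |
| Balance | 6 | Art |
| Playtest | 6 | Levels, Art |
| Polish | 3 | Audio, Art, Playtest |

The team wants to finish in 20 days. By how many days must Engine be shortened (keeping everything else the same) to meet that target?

Current finish: 30 days; target: 20.
Engine is on every critical path, so each day cut from Engine cuts the finish by one (this holds down to a finish of 20).
Need 30 − 20 = 10 days off Engine → Engine becomes 1 day, finish becomes 20.

10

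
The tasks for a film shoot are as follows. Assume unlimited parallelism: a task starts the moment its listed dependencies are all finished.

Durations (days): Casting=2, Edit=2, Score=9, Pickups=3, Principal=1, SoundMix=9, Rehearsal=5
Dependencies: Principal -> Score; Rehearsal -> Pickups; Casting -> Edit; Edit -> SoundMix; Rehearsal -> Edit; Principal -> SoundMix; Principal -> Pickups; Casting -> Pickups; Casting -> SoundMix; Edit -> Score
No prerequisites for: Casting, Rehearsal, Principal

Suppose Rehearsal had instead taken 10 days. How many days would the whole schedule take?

Critical path before the change: Rehearsal→Edit→Score = 5+2+9 = 16 giving 16 days.
Rehearsal lies on that path, so at 10 days the path becomes 21 days.
That remains the longest chain; total 21 days.

21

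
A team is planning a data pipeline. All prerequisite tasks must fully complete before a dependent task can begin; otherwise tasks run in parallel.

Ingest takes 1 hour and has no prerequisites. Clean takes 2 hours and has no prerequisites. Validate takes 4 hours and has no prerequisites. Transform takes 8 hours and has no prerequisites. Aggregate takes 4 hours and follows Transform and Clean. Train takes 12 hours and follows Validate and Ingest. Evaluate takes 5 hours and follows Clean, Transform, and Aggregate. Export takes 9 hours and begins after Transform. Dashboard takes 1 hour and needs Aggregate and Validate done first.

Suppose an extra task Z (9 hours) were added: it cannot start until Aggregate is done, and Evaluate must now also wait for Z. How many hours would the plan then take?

Originally the plan takes 17 hours.
With Z inserted, Evaluate now waits for max(Clean, Transform, Aggregate, Z).
New critical path: Transform→Aggregate→Z→Evaluate = 8+4+9+5 = 26 ⇒ 26 hours.

26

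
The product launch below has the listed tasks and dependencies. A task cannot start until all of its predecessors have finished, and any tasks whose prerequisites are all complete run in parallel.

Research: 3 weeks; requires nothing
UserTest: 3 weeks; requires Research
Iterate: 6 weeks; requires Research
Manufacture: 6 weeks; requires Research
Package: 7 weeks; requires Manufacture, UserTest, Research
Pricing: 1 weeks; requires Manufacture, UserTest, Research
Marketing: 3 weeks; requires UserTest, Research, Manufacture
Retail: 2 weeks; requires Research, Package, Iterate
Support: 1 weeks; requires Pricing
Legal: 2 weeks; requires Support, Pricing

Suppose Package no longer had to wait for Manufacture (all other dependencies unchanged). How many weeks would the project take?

15

Before: longest chain Research→Manufacture→Package→Retail = 3+6+7+2 = 18, finish 18.
Without Manufacture→Package, Package's earliest start moves from 9 to 6.
New critical path: Research→UserTest→Package→Retail = 3+3+7+2 = 15 ⇒ 15 weeks.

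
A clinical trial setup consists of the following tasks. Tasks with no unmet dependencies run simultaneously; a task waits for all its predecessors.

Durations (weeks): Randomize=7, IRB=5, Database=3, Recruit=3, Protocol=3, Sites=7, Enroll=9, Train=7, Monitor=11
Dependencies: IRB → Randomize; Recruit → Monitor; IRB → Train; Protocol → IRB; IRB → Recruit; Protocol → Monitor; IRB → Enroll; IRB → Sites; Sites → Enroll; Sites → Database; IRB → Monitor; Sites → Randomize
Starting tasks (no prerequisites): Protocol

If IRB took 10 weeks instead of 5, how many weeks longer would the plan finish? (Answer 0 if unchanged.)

The binding path is Protocol→IRB→Sites→Enroll = 3+5+7+9 = 24; finish at 24 weeks.
IRB lies on that path, so at 10 weeks the path becomes 29 weeks.
The critical path is still Protocol→IRB→Sites→Enroll; finish is now 29 weeks.
Change in finish: 29 − 24 = +5 weeks.

5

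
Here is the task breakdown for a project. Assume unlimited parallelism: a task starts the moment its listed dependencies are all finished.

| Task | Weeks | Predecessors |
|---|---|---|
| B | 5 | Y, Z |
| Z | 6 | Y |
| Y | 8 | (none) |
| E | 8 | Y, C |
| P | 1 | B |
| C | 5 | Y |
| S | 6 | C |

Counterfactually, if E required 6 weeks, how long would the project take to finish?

Critical path before the change: Y→C→E = 8+5+8 = 21 giving 21 weeks.
E is on the critical path; changing it to 6 makes that path 19 weeks.
New critical path: Y→Z→B→P = 8+6+5+1 = 20 ⇒ 20 weeks.

20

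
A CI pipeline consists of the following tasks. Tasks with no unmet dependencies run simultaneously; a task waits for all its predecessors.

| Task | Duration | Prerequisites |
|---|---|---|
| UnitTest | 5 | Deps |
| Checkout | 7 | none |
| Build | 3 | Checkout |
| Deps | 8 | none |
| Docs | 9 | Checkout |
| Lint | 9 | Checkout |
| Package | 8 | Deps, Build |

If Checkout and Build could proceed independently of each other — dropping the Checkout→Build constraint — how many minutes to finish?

Before: longest chain Checkout→Build→Package = 7+3+8 = 18, finish 18.
Without Checkout→Build, Build's earliest start moves from 7 to 0.
New critical path: Checkout→Lint = 7+9 = 16 ⇒ 16 minutes.

16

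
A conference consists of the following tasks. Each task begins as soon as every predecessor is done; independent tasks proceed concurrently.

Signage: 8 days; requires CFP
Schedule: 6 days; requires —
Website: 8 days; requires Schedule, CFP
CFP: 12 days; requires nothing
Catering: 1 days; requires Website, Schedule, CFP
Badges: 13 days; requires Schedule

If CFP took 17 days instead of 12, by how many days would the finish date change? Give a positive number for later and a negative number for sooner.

Actual critical path: CFP→Website→Catering = 12+8+1 = 21 ⇒ 21 days.
Since CFP is critical, the +5 change carries straight to that chain (now 26 days).
The critical path is still CFP→Website→Catering; finish is now 26 days.
Change in finish: 26 − 21 = +5 days.

5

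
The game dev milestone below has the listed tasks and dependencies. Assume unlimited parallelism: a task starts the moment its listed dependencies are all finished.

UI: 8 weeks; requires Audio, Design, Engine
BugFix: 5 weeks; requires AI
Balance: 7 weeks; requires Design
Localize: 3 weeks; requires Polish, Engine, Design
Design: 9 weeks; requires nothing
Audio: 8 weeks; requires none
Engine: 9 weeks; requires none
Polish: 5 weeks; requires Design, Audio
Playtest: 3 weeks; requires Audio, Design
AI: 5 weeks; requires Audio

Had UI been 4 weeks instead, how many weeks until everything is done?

18

Baseline: Audio→AI→BugFix = 8+5+5 = 18 → 18 weeks.
The longest path through UI is only 17 weeks, so UI has float 1.
The critical path is still Audio→AI→BugFix; finish is now 18 weeks.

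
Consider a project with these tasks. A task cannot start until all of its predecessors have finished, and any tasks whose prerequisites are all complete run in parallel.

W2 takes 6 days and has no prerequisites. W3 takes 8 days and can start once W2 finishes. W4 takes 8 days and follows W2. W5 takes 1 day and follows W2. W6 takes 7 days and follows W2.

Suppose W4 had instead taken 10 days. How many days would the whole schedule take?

16

As given, the longest chain is W2→W4 = 6+8 = 14, so the finish is 14 days.
Since W4 is critical, the +2 change carries straight to that chain (now 16 days).
The critical path is still W2→W4; finish is now 16 days.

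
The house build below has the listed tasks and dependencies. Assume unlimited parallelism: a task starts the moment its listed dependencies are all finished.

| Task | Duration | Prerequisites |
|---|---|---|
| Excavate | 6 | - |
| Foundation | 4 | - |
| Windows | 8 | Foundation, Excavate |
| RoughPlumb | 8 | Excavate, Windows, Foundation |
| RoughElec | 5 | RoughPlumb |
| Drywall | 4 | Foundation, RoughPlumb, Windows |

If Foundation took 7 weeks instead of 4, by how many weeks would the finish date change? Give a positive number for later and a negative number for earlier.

1

The binding path is Excavate→Windows→RoughPlumb→RoughElec = 6+8+8+5 = 27; finish at 27 weeks.
Foundation is off the critical path — its longest chain is 25 weeks, giving 2 of slack.
The binding chain switches to Foundation→Windows→RoughPlumb→RoughElec = 7+8+8+5 = 28; finish 28 weeks.
Change in finish: 28 − 27 = +1 weeks.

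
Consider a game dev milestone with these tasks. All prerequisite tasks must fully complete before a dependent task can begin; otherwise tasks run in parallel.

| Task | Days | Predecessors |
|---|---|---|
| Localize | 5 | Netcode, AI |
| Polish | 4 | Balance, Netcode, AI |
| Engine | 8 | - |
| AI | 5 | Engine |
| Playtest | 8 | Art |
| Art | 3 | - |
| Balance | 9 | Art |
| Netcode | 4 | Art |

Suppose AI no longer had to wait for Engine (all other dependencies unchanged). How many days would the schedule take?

Original critical path: Engine→AI→Localize = 8+5+5 = 18 ⇒ 18 days.
Without Engine→AI, AI's earliest start moves from 8 to 0.
The longest chain is now Art→Balance→Polish = 3+9+4 = 16, so the schedule takes 16 days.

16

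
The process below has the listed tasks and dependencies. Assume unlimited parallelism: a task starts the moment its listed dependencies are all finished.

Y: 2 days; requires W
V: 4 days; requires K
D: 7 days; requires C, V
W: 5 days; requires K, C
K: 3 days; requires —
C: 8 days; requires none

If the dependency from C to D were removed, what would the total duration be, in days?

Original critical path: C→W→Y = 8+5+2 = 15 ⇒ 15 days.
Without C→D, D's earliest start moves from 8 to 7.
The longest chain is now C→W→Y = 8+5+2 = 15, so the schedule takes 15 days.

15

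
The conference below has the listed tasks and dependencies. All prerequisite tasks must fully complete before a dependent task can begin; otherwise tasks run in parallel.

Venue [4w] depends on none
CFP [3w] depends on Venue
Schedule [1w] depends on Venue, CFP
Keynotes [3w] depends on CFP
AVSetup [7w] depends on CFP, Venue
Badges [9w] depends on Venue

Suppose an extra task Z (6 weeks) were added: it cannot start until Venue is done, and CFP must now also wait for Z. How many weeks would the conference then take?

20

Originally the conference takes 14 weeks.
With Z inserted, CFP now waits for max(Venue, Z).
New critical path: Venue→Z→CFP→AVSetup = 4+6+3+7 = 20 ⇒ 20 weeks.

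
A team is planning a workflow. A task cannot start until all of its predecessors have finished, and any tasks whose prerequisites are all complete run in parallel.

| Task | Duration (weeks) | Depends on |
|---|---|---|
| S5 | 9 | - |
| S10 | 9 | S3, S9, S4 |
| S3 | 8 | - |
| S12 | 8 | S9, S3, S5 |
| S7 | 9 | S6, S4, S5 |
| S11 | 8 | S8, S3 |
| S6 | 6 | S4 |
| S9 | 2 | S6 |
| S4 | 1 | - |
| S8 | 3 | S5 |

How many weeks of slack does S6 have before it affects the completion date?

2

Critical path: S5→S8→S11 = 9+3+8 = 20, so the finish is 20 weeks.
Longest path through S6: 18 weeks (earliest finish 7, latest finish 9).
Float = 20 − 18 = 2.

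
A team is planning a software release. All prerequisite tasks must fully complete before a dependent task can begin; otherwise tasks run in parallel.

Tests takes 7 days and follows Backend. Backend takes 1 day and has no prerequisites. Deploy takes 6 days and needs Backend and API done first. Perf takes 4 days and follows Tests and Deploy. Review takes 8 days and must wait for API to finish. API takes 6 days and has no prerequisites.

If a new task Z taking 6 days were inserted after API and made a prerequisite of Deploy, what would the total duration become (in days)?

Originally the software release takes 16 days.
With Z inserted, Deploy now waits for max(Backend, API, Z).
New critical path: API→Z→Deploy→Perf = 6+6+6+4 = 22 ⇒ 22 days.

22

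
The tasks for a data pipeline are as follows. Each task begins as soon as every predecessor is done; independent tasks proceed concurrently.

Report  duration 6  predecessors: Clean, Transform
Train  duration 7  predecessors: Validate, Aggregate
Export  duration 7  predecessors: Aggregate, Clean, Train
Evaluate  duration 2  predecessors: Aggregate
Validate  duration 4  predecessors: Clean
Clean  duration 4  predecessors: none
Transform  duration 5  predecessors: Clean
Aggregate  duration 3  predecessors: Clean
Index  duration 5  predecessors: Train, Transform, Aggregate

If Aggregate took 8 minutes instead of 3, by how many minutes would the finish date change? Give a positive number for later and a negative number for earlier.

Actual critical path: Clean→Validate→Train→Export = 4+4+7+7 = 22 ⇒ 22 minutes.
The longest path through Aggregate is only 21 minutes, so Aggregate has float 1.
New critical path: Clean→Aggregate→Train→Export = 4+8+7+7 = 26 ⇒ 26 minutes.
Change in finish: 26 − 22 = +4 minutes.

4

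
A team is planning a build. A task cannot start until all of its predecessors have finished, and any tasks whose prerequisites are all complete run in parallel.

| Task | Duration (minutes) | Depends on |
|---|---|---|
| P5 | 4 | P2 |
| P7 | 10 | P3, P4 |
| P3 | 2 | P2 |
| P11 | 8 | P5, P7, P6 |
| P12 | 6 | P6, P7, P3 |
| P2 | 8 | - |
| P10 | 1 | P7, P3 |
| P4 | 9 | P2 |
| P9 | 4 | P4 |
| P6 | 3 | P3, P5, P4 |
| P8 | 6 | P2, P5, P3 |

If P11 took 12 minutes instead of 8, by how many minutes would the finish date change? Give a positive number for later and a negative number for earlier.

4

Baseline: P2→P4→P7→P11 = 8+9+10+8 = 35 → 35 minutes.
Since P11 is critical, the +4 change carries straight to that chain (now 39 minutes).
The critical path is still P2→P4→P7→P11; finish is now 39 minutes.
Change in finish: 39 − 35 = +4 minutes.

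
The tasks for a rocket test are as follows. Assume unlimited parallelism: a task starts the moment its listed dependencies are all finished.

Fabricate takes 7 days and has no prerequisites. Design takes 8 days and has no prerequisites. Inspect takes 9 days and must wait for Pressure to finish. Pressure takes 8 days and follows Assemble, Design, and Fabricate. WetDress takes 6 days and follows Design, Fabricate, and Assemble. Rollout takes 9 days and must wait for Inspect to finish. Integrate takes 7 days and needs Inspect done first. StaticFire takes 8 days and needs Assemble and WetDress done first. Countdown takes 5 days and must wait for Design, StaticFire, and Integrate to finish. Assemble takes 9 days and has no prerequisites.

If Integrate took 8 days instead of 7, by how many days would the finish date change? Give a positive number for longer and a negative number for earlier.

1

The binding path is Assemble→Pressure→Inspect→Integrate→Countdown = 9+8+9+7+5 = 38; finish at 38 days.
Integrate lies on that path, so at 8 days the path becomes 39 days.
The critical path is still Assemble→Pressure→Inspect→Integrate→Countdown; finish is now 39 days.
Change in finish: 39 − 38 = +1 days.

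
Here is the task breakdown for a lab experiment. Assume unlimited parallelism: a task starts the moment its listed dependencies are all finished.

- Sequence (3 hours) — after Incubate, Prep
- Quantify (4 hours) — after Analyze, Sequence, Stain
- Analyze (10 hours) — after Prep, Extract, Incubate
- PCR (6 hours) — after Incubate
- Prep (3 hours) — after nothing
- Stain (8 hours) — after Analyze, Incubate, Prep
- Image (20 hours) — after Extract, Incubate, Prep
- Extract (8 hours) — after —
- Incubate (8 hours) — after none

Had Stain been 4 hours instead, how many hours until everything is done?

28

Critical path before the change: Incubate→Analyze→Stain→Quantify = 8+10+8+4 = 30 giving 30 hours.
Since Stain is critical, the -4 change carries straight to that chain (now 26 hours).
Now Incubate→Image = 8+20 = 28 is longest, so the finish becomes 28 hours.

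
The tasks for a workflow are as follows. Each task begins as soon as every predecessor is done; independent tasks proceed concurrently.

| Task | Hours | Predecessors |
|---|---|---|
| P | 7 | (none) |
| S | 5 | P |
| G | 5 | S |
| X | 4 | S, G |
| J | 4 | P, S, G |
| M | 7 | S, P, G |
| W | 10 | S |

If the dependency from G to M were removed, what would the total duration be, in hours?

With the dependency in place, P→S→G→M = 7+5+5+7 = 24 sets the finish at 24 hours.
Without G→M, M's earliest start moves from 17 to 12.
After: P→S→W = 7+5+10 = 22 → 22 hours.

22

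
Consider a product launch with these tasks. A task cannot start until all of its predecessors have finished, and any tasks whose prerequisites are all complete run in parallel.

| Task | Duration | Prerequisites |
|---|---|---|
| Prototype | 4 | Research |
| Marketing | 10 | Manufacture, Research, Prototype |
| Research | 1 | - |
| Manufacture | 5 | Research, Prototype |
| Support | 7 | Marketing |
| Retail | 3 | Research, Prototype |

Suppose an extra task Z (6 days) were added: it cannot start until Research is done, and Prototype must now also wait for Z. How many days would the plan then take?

33

Originally the plan takes 27 days.
With Z inserted, Prototype now waits for max(Research, Z).
New critical path: Research→Z→Prototype→Manufacture→Marketing→Support = 1+6+4+5+10+7 = 33 ⇒ 33 days.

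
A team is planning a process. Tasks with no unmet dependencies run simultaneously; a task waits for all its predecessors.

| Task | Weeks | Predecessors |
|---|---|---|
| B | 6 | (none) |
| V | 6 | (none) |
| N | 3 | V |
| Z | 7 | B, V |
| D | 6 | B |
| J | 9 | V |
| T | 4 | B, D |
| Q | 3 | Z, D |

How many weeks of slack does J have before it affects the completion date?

The longest chain is B→Z→Q = 6+7+3 = 16; overall finish 16 weeks.
J finishes as early as 15 and must finish by 16.
Slack of J = 7 − 6 = 1 week.

1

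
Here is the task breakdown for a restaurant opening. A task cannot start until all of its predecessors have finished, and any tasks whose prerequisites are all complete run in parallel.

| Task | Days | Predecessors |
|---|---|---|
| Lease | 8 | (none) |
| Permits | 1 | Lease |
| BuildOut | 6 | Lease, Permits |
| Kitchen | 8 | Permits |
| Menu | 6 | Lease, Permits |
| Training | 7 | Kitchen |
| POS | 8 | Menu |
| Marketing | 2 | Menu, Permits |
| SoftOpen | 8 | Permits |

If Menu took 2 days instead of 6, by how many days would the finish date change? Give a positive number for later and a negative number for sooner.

0

Baseline: Lease→Permits→Kitchen→Training = 8+1+8+7 = 24 → 24 days.
Menu is off the critical path — its longest chain is 23 days, giving 1 of slack.
That remains the longest chain; total 24 days.
Change in finish: 24 − 24 = +0 days.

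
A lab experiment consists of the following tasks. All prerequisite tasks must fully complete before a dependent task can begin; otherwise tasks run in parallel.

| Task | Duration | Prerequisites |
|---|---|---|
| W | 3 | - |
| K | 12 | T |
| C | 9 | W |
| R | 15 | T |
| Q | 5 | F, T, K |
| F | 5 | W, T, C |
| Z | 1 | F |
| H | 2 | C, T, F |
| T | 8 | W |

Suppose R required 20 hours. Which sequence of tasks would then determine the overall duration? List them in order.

Actual critical path: W→T→K→Q = 3+8+12+5 = 28 ⇒ 28 hours.
The longest path through R is only 26 hours, so R has float 2.
Now W→T→R = 3+8+20 = 31 is longest, so the finish becomes 31 hours.

W, T, R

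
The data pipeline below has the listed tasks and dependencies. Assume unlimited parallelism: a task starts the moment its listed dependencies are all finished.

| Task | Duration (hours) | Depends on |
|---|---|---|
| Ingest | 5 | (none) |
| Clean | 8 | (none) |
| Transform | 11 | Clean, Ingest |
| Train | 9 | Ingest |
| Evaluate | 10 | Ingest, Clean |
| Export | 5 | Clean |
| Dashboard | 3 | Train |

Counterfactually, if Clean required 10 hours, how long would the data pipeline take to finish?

21

Baseline: Clean→Transform = 8+11 = 19 → 19 hours.
Clean is on the critical path; changing it to 10 makes that path 21 hours.
That remains the longest chain; total 21 hours.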